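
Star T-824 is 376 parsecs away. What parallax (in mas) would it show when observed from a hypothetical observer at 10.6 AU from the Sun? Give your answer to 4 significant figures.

p (arcsec) = B (AU) / d (pc).
p = 10.6 / 376 = 0.028191 arcsec = 28.191 mas.

28.19 mas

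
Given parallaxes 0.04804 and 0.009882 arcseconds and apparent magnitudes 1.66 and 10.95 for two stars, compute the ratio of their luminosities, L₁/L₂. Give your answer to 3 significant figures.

d₁ = 1/p₁ = 1/0.04804″ = 20.816 pc; d₂ = 1/p₂ = 1/0.009882″ = 101.19 pc.
M₁ = m₁ − 5 log₁₀ d₁ + 5 = 1.66 − 6.5920 + 5 = 0.0680.
M₂ = 10.95 − 10.0257 + 5 = 5.9243.
L₁/L₂ = 10^(0.4(M₂ − M₁)) = 10^(0.4 × 5.8563) = 10^2.34252 = 220.05.

L₁/L₂ = 220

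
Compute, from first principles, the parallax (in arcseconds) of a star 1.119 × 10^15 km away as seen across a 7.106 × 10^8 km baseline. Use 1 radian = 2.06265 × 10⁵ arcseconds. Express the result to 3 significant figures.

0.131 arcsec

θ ≈ B/d = (7.106 × 10^8) / (1.119 × 10^15) = 6.3503 × 10^-7 rad.
In arcseconds: 6.3503 × 10^-7 × 206265 = 0.13098″.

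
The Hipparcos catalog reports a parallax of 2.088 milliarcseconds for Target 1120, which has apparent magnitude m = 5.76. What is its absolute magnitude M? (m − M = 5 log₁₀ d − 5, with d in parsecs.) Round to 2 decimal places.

d = 1/p = 1/0.002088″ = 478.93 pc.
m − M = 5 log₁₀(478.93) − 5 = 13.4014 − 5 = 8.4014.
M = m − (m − M) = 5.76 − 8.4014 = -2.64.

M = -2.64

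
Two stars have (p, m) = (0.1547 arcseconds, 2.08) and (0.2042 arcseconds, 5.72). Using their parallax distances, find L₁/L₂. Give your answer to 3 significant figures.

d₁ = 1/p₁ = 1/0.1547″ = 6.4641 pc; d₂ = 1/p₂ = 1/0.2042″ = 4.8972 pc.
M₁ = m₁ − 5 log₁₀ d₁ + 5 = 2.08 − 4.0525 + 5 = 3.0275.
M₂ = 5.72 − 3.4497 + 5 = 7.2703.
L₁/L₂ = 10^(0.4(M₂ − M₁)) = 10^(0.4 × 4.2428) = 10^1.69712 = 49.787.

L₁/L₂ = 49.8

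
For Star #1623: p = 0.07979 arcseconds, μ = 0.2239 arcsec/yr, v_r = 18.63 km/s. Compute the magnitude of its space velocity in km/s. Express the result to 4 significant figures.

d = 1/p = 1/0.07979″ = 12.533 pc.
v_t = 4.740 μ d = 4.740 × 0.2239 × 12.533 = 13.301 km/s.
v = √(v_r² + v_t²) = √(18.63² + 13.301²) = √523.994 = 22.891 km/s.

22.89 km/s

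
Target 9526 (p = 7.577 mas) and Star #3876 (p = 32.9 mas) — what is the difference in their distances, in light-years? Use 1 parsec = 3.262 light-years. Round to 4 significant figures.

d_A = 1/0.007577″ = 131.98 pc; d_B = 1/0.03290″ = 30.395 pc.
|d_B − d_A| = |30.395 − 131.98| = 101.59 pc = 101.59 × 3.262 ly = 331.39 ly.

331.4 ly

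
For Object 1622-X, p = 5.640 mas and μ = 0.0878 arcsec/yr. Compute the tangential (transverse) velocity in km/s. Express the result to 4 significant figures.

73.79 km/s

d = 1/p = 1/0.005640″ = 177.3 pc.
v_t = 4.74 × μ × d = 4.74 × 0.0878 × 177.3 = 73.787 km/s.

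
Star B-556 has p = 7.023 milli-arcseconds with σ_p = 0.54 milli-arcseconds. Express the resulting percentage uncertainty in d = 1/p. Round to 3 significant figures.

For d = 1/p, |σ_d/d| = |σ_p/p|.
σ_p/p = 0.54 / 7.023 = 0.07689 = 7.689%.

7.69%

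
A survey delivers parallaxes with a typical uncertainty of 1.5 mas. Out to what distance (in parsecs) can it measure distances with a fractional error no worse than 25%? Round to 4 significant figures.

σ_d/d = σ_p/p, so the condition is σ_p/p ≤ 0.25, i.e. p ≥ σ_p/0.25.
p_min = 1.5/0.25 = 6 mas = 0.006 arcsec.
d_max = 1/p_min = 1/0.006 = 166.67 pc.

166.7 pc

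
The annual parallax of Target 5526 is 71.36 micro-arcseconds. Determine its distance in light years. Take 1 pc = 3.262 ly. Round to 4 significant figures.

45710 light years

p = 71.36 micro-arcseconds = 0.00007136 arcsec.
d = 1/p = 1/0.00007136 = 14013 pc.
In light-years: 14013 × 3.262 = 45710 ly.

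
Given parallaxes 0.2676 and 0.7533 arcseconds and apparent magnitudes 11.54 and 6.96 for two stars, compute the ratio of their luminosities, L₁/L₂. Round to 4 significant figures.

d₁ = 1/p₁ = 1/0.2676″ = 3.7369 pc; d₂ = 1/p₂ = 1/0.7533″ = 1.3275 pc.
M₁ = m₁ − 5 log₁₀ d₁ + 5 = 11.54 − 2.8626 + 5 = 13.6774.
M₂ = 6.96 − 0.6152 + 5 = 11.3448.
L₁/L₂ = 10^(0.4(M₂ − M₁)) = 10^(0.4 × (-2.3326)) = 10^(-0.93304) = 0.11667.

L₁/L₂ = 0.1167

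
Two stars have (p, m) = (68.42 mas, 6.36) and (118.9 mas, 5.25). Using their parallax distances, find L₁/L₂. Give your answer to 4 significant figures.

L₁/L₂ = 1.086

d₁ = 1/p₁ = 1/0.06842″ = 14.616 pc; d₂ = 1/p₂ = 1/0.1189″ = 8.4104 pc.
M₁ = m₁ − 5 log₁₀ d₁ + 5 = 6.36 − 5.8241 + 5 = 5.5359.
M₂ = 5.25 − 4.6241 + 5 = 5.6259.
L₁/L₂ = 10^(0.4(M₂ − M₁)) = 10^(0.4 × 0.0900) = 10^0.03600 = 1.0864.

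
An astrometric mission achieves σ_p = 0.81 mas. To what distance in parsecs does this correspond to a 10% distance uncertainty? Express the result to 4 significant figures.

123.5 pc

σ_d/d = σ_p/p, so the condition is σ_p/p ≤ 0.10, i.e. p ≥ σ_p/0.10.
p_min = 0.81/0.10 = 8.1 mas = 0.0081 arcsec.
d_max = 1/p_min = 1/0.0081 = 123.46 pc.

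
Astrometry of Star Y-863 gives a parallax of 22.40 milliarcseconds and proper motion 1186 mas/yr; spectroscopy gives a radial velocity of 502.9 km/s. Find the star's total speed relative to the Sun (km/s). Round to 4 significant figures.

562.0 km/s

d = 1/p = 1/0.02240″ = 44.643 pc.
μ = 1186 mas/yr = 1.186 ″/yr.
v_t = 4.740 μ d = 4.740 × 1.186 × 44.643 = 250.97 km/s.
v = √(v_r² + v_t²) = √(502.9² + 250.97²) = √315894 = 562.04 km/s.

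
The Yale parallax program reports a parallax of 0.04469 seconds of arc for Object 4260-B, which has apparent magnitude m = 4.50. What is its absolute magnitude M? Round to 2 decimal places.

d = 1/p = 1/0.04469″ = 22.376 pc.
m − M = 5 log₁₀(22.376) − 5 = 6.7489 − 5 = 1.7489.
M = m − (m − M) = 4.50 − 1.7489 = 2.75.

M = 2.75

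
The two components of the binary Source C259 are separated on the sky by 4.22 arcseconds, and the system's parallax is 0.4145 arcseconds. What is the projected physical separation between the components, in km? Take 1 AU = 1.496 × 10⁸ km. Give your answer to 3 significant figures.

1.52 × 10^9 km

d = 1/p = 1/0.4145″ = 2.4125 pc.
At distance d (pc), an angle of θ arcsec spans θ·d AU: s = 4.22 × 2.4125 = 10.181 AU.
= 10.181 × 1.496 × 10⁸ km = 1.5231 × 10^9 km.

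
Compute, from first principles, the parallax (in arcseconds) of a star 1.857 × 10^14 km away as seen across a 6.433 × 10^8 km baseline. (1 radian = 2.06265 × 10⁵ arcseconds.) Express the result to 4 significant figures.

0.7145 arcsec

θ ≈ B/d = (6.433 × 10^8) / (1.857 × 10^14) = 3.4642 × 10^-6 rad.
In arcseconds: 3.4642 × 10^-6 × 206265 = 0.71454″.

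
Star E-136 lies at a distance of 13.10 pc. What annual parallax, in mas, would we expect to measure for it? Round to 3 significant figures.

76.3 mas

p = 1/d = 1/13.1 = 0.076336 arcsec.
= 0.076336 × 1000 = 76.336 mas.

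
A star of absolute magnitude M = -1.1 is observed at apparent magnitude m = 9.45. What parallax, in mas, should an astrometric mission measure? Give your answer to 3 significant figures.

0.776 mas

m − M = 9.45 − (-1.1) = 10.55.
d = 10^((m−M)/5 + 1) = 10^3.110 = 1288.2 pc.
p = 1/d = 1/1288.2 = 0.00077628 arcsec = 0.77628 mas.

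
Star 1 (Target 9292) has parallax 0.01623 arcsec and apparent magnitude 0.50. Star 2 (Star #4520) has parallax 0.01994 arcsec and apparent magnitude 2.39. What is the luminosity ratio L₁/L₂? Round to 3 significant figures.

d₁ = 1/p₁ = 1/0.01623″ = 61.614 pc; d₂ = 1/p₂ = 1/0.01994″ = 50.15 pc.
M₁ = m₁ − 5 log₁₀ d₁ + 5 = 0.50 − 8.9484 + 5 = -3.4484.
M₂ = 2.39 − 8.5014 + 5 = -1.1114.
L₁/L₂ = 10^(0.4(M₂ − M₁)) = 10^(0.4 × 2.3370) = 10^0.93480 = 8.606.

L₁/L₂ = 8.61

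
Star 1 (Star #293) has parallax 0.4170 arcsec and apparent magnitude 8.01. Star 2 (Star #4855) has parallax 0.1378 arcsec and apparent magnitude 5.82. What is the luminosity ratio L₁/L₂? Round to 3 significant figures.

d₁ = 1/p₁ = 1/0.4170″ = 2.3981 pc; d₂ = 1/p₂ = 1/0.1378″ = 7.2569 pc.
M₁ = m₁ − 5 log₁₀ d₁ + 5 = 8.01 − 1.8993 + 5 = 11.1107.
M₂ = 5.82 − 4.3038 + 5 = 6.5162.
L₁/L₂ = 10^(0.4(M₂ − M₁)) = 10^(0.4 × (-4.5945)) = 10^(-1.83780) = 0.014528.

L₁/L₂ = 0.0145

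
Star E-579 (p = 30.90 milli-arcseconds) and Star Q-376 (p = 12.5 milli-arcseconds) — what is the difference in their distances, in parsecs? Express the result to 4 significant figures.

47.64 pc

d_A = 1/0.03090″ = 32.362 pc; d_B = 1/0.01250″ = 80 pc.
|d_B − d_A| = |80 − 32.362| = 47.638 pc.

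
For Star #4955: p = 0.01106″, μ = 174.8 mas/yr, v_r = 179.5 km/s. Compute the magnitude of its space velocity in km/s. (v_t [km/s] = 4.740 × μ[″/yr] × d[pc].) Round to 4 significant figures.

194.5 km/s

d = 1/p = 1/0.01106″ = 90.416 pc.
μ = 174.8 mas/yr = 0.1748 ″/yr.
v_t = 4.740 μ d = 4.740 × 0.1748 × 90.416 = 74.914 km/s.
v = √(v_r² + v_t²) = √(179.5² + 74.914²) = √37832.4 = 194.51 km/s.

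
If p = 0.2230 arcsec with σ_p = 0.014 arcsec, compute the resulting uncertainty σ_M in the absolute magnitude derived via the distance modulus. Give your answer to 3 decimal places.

M = m − 5 log₁₀ d + 5 = m + 5 log₁₀ p + 5, so ∂M/∂p = 5/(p ln 10).
σ_M = (5/ln 10) · (σ_p/p) = 2.1715 × 0.014/0.2230 = 2.1715 × 0.06278 = 0.13633.

σ_M = 0.136 mag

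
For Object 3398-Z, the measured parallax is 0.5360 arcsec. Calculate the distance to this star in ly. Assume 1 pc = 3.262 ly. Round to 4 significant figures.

d = 1/p = 1/0.5360 = 1.8657 pc.
In light-years: 1.8657 × 3.262 = 6.0859 ly.

6.086 ly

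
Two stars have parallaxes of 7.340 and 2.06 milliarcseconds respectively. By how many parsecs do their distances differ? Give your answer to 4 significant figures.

d_A = 1/0.007340″ = 136.24 pc; d_B = 1/0.002060″ = 485.44 pc.
|d_B − d_A| = |485.44 − 136.24| = 349.2 pc.

349.2 pc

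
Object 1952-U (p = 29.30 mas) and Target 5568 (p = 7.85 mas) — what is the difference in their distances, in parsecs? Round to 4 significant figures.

93.26 pc

d_A = 1/0.02930″ = 34.13 pc; d_B = 1/0.007850″ = 127.39 pc.
|d_B − d_A| = |127.39 − 34.13| = 93.26 pc.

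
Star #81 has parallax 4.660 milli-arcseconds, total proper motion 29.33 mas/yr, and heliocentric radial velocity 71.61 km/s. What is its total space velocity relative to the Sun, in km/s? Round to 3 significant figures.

77.6 km/s

d = 1/p = 1/0.004660″ = 214.59 pc.
μ = 29.33 mas/yr = 0.02933 ″/yr.
v_t = 4.740 μ d = 4.740 × 0.02933 × 214.59 = 29.833 km/s.
v = √(v_r² + v_t²) = √(71.61² + 29.833²) = √6018 = 77.576 km/s.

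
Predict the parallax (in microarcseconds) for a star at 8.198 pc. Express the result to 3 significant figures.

122000 μas

p = 1/d = 1/8.198 = 0.12198 arcsec.
= 0.12198 × 10⁶ = 1.2198 × 10^5 μas.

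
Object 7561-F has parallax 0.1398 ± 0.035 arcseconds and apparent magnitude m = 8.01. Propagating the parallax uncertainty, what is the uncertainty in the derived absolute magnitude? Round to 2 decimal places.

M = m − 5 log₁₀ d + 5 = m + 5 log₁₀ p + 5, so ∂M/∂p = 5/(p ln 10).
σ_M = (5/ln 10) · (σ_p/p) = 2.1715 × 0.035/0.1398 = 2.1715 × 0.25036 = 0.54366.

σ_M = 0.54 mag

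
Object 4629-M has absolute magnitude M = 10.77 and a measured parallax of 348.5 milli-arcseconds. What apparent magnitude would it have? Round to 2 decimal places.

m = 8.06

d = 1/p = 1/0.3485″ = 2.8694 pc.
m − M = 5 log₁₀ d − 5 = 5 log₁₀(2.8694) − 5 = 2.2890 − 5 = -2.7110.
m = M + (m − M) = 10.77 + (-2.7110) = 8.06.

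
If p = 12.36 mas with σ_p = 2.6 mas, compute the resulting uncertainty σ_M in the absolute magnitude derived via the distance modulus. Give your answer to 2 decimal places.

σ_M = 0.46 mag

M = m − 5 log₁₀ d + 5 = m + 5 log₁₀ p + 5, so ∂M/∂p = 5/(p ln 10).
σ_M = (5/ln 10) · (σ_p/p) = 2.1715 × 2.6/12.36 = 2.1715 × 0.21036 = 0.4568.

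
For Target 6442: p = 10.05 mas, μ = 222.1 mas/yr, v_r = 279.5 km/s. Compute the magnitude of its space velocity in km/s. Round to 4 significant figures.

298.5 km/s

d = 1/p = 1/0.01005″ = 99.502 pc.
μ = 222.1 mas/yr = 0.2221 ″/yr.
v_t = 4.740 μ d = 4.740 × 0.2221 × 99.502 = 104.75 km/s.
v = √(v_r² + v_t²) = √(279.5² + 104.75²) = √89092.8 = 298.48 km/s.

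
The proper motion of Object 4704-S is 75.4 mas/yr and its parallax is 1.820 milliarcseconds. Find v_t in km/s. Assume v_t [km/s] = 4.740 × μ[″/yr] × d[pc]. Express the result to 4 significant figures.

196.4 km/s

d = 1/p = 1/0.001820″ = 549.45 pc.
μ = 75.4 mas/yr = 0.0754 ″/yr.
v_t = 4.74 × μ × d = 4.74 × 0.0754 × 549.45 = 196.37 km/s.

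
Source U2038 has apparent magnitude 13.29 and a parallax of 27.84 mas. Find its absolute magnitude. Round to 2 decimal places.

M = 10.51

d = 1/p = 1/0.02784″ = 35.92 pc.
m − M = 5 log₁₀(35.92) − 5 = 7.7767 − 5 = 2.7767.
M = m − (m − M) = 13.29 − 2.7767 = 10.51.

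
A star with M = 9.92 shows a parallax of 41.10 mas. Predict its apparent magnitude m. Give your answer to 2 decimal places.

m = 11.85

d = 1/p = 1/0.04110″ = 24.331 pc.
m − M = 5 log₁₀ d − 5 = 5 log₁₀(24.331) − 5 = 6.9308 − 5 = 1.9308.
m = M + (m − M) = 9.92 + 1.9308 = 11.85.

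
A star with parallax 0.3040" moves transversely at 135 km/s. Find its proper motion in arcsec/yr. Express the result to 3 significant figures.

d = 1/p = 1/0.3040″ = 3.2895 pc.
μ = v_t / (4.74 d) = 135 / (4.74 × 3.2895) = 135 / 15.592 = 8.6583 ″/yr.

8.66 arcsec/yr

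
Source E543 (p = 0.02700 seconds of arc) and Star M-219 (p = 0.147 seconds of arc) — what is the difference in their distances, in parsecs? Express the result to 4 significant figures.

d_A = 1/0.02700″ = 37.037 pc; d_B = 1/0.1470″ = 6.8027 pc.
|d_B − d_A| = |6.8027 − 37.037| = 30.234 pc.

30.23 pc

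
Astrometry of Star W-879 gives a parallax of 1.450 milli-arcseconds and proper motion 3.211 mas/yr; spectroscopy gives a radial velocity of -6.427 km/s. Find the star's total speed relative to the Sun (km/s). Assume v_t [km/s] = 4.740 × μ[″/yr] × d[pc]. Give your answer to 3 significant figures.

12.3 km/s

d = 1/p = 1/0.001450″ = 689.66 pc.
μ = 3.211 mas/yr = 0.003211 ″/yr.
v_t = 4.740 μ d = 4.740 × 0.003211 × 689.66 = 10.497 km/s.
v = √(v_r² + v_t²) = √((-6.427)² + 10.497²) = √151.493 = 12.308 km/s.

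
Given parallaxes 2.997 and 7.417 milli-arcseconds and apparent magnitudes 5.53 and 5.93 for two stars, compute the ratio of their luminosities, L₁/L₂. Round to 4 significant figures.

L₁/L₂ = 8.853

d₁ = 1/p₁ = 1/0.002997″ = 333.67 pc; d₂ = 1/p₂ = 1/0.007417″ = 134.83 pc.
M₁ = m₁ − 5 log₁₀ d₁ + 5 = 5.53 − 12.6166 + 5 = -2.0866.
M₂ = 5.93 − 10.6489 + 5 = 0.2811.
L₁/L₂ = 10^(0.4(M₂ − M₁)) = 10^(0.4 × 2.3677) = 10^0.94708 = 8.8528.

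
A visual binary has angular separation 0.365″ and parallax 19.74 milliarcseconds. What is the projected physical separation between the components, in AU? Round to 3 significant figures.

d = 1/p = 1/0.01974″ = 50.659 pc.
At distance d (pc), an angle of θ arcsec spans θ·d AU: s = 0.365 × 50.659 = 18.491 AU.

18.5 AU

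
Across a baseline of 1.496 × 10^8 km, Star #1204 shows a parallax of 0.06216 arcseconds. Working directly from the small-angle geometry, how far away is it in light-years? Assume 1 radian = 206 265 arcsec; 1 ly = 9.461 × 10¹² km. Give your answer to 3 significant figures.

52.5 ly

θ = 0.06216″ = 0.06216/206265 = 3.0136 × 10^-7 rad.
d = B/θ = (1.496 × 10^8) / (3.0136 × 10^-7) = 4.9642 × 10^14 km = (4.9642 × 10^14) / (9.461 × 10^12) ly = 52.47 ly.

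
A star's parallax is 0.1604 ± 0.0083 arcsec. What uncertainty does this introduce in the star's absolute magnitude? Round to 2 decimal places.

σ_M = 0.11 mag

M = m − 5 log₁₀ d + 5 = m + 5 log₁₀ p + 5, so ∂M/∂p = 5/(p ln 10).
σ_M = (5/ln 10) · (σ_p/p) = 2.1715 × 0.0083/0.1604 = 2.1715 × 0.051746 = 0.11237.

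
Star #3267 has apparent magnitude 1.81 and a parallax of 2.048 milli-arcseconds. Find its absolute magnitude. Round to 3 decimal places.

d = 1/p = 1/0.002048″ = 488.28 pc.
m − M = 5 log₁₀(488.28) − 5 = 13.4433 − 5 = 8.4433.
M = m − (m − M) = 1.81 − 8.4433 = -6.633.

M = -6.633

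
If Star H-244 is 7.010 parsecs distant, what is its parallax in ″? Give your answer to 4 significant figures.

0.1427 ″

p = 1/d = 1/7.01 = 0.14265 arcsec.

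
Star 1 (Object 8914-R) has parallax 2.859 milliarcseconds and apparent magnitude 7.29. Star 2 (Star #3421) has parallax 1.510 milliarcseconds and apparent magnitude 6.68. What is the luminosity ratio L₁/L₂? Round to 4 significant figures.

d₁ = 1/p₁ = 1/0.002859″ = 349.77 pc; d₂ = 1/p₂ = 1/0.001510″ = 662.25 pc.
M₁ = m₁ − 5 log₁₀ d₁ + 5 = 7.29 − 12.7189 + 5 = -0.4289.
M₂ = 6.68 − 14.1051 + 5 = -2.4251.
L₁/L₂ = 10^(0.4(M₂ − M₁)) = 10^(0.4 × (-1.9962)) = 10^(-0.79848) = 0.15904.

L₁/L₂ = 0.1590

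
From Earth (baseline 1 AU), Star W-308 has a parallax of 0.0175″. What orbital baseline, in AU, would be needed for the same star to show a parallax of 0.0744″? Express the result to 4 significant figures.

Parallax scales linearly with baseline: p ∝ B, so B = p_target / p_Earth × 1 AU.
B = 0.0744 / 0.0175 = 4.2514 AU.

4.251 AU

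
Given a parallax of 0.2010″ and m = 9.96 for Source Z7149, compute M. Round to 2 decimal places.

M = 11.48

d = 1/p = 1/0.2010″ = 4.9751 pc.
m − M = 5 log₁₀(4.9751) − 5 = 3.4840 − 5 = -1.5160.
M = m − (m − M) = 9.96 − (-1.5160) = 11.48.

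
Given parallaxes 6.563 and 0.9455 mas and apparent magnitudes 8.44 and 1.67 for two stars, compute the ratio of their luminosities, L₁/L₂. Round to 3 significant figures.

d₁ = 1/p₁ = 1/0.006563″ = 152.37 pc; d₂ = 1/p₂ = 1/0.0009455″ = 1057.6 pc.
M₁ = m₁ − 5 log₁₀ d₁ + 5 = 8.44 − 10.9145 + 5 = 2.5255.
M₂ = 1.67 − 15.1216 + 5 = -8.4516.
L₁/L₂ = 10^(0.4(M₂ − M₁)) = 10^(0.4 × (-10.9771)) = 10^(-4.39084) = 0.000040659.

L₁/L₂ = 4.07 × 10^-5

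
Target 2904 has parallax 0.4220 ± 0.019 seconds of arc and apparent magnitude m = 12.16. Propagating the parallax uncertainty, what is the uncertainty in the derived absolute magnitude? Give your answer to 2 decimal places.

M = m − 5 log₁₀ d + 5 = m + 5 log₁₀ p + 5, so ∂M/∂p = 5/(p ln 10).
σ_M = (5/ln 10) · (σ_p/p) = 2.1715 × 0.019/0.4220 = 2.1715 × 0.045024 = 0.09777.

σ_M = 0.10 mag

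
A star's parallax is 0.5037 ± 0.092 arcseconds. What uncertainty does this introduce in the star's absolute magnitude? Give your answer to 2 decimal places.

M = m − 5 log₁₀ d + 5 = m + 5 log₁₀ p + 5, so ∂M/∂p = 5/(p ln 10).
σ_M = (5/ln 10) · (σ_p/p) = 2.1715 × 0.092/0.5037 = 2.1715 × 0.18265 = 0.39662.

σ_M = 0.40 mag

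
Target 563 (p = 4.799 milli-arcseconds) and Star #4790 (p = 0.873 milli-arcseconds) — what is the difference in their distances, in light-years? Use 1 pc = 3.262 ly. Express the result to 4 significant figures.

d_A = 1/0.004799″ = 208.38 pc; d_B = 1/0.0008730″ = 1145.5 pc.
|d_B − d_A| = |1145.5 − 208.38| = 937.12 pc = 937.12 × 3.262 ly = 3056.9 ly.

3057 ly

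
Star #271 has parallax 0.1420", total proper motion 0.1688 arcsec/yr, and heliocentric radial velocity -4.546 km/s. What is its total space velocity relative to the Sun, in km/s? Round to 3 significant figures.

d = 1/p = 1/0.1420″ = 7.0423 pc.
v_t = 4.740 μ d = 4.740 × 0.1688 × 7.0423 = 5.6346 km/s.
v = √(v_r² + v_t²) = √((-4.546)² + 5.6346²) = √52.4148 = 7.2398 km/s.

7.24 km/s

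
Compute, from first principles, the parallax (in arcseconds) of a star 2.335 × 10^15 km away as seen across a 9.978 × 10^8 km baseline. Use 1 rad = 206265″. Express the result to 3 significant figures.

0.0881 arcsec

θ ≈ B/d = (9.978 × 10^8) / (2.335 × 10^15) = 4.2732 × 10^-7 rad.
In arcseconds: 4.2732 × 10^-7 × 206265 = 0.088141″.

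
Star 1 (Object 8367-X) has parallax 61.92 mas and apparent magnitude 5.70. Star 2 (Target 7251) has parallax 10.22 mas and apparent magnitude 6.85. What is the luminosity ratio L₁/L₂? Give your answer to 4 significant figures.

L₁/L₂ = 0.07857

d₁ = 1/p₁ = 1/0.06192″ = 16.15 pc; d₂ = 1/p₂ = 1/0.01022″ = 97.847 pc.
M₁ = m₁ − 5 log₁₀ d₁ + 5 = 5.70 − 6.0409 + 5 = 4.6591.
M₂ = 6.85 − 9.9527 + 5 = 1.8973.
L₁/L₂ = 10^(0.4(M₂ − M₁)) = 10^(0.4 × (-2.7618)) = 10^(-1.10472) = 0.078574.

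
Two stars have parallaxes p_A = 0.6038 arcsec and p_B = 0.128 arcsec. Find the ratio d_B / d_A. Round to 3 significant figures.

Since d = 1/p, d_B/d_A = p_A/p_B.
= 0.6038 / 0.128 = 4.7172.

4.72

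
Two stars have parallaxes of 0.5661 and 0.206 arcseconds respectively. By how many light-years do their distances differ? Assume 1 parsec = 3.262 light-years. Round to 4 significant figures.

10.07 ly

d_A = 1/0.5661″ = 1.7665 pc; d_B = 1/0.2060″ = 4.8544 pc.
|d_B − d_A| = |4.8544 − 1.7665| = 3.0879 pc = 3.0879 × 3.262 ly = 10.073 ly.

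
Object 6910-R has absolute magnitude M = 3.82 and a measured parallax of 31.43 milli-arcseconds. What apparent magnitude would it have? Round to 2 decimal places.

d = 1/p = 1/0.03143″ = 31.817 pc.
m − M = 5 log₁₀ d − 5 = 5 log₁₀(31.817) − 5 = 7.5133 − 5 = 2.5133.
m = M + (m − M) = 3.82 + 2.5133 = 6.33.

m = 6.33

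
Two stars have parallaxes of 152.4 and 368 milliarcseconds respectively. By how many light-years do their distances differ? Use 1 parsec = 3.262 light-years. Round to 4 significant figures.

12.54 ly

d_A = 1/0.1524″ = 6.5617 pc; d_B = 1/0.3680″ = 2.7174 pc.
|d_B − d_A| = |2.7174 − 6.5617| = 3.8443 pc = 3.8443 × 3.262 ly = 12.54 ly.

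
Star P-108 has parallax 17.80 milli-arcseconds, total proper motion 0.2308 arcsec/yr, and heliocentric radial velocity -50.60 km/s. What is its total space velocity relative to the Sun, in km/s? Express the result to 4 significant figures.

79.61 km/s

d = 1/p = 1/0.01780″ = 56.18 pc.
v_t = 4.740 μ d = 4.740 × 0.2308 × 56.18 = 61.46 km/s.
v = √(v_r² + v_t²) = √((-50.60)² + 61.46²) = √6337.69 = 79.61 km/s.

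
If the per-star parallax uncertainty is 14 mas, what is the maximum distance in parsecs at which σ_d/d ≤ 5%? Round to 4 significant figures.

3.571 pc

σ_d/d = σ_p/p, so the condition is σ_p/p ≤ 0.05, i.e. p ≥ σ_p/0.05.
p_min = 14/0.05 = 280 mas = 0.28 arcsec.
d_max = 1/p_min = 1/0.28 = 3.5714 pc.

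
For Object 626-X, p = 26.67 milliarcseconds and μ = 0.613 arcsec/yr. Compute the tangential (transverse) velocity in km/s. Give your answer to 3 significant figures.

109 km/s

d = 1/p = 1/0.02667″ = 37.495 pc.
v_t = 4.74 × μ × d = 4.74 × 0.613 × 37.495 = 108.95 km/s.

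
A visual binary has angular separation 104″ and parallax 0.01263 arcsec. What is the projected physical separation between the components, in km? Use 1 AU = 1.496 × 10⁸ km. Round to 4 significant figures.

1.232 × 10^12 km

d = 1/p = 1/0.01263″ = 79.177 pc.
At distance d (pc), an angle of θ arcsec spans θ·d AU: s = 104 × 79.177 = 8234.4 AU.
= 8234.4 × 1.496 × 10⁸ km = 1.2319 × 10^12 km.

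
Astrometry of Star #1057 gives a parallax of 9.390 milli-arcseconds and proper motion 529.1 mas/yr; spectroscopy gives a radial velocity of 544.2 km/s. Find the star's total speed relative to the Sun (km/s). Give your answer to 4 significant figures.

d = 1/p = 1/0.009390″ = 106.5 pc.
μ = 529.1 mas/yr = 0.5291 ″/yr.
v_t = 4.740 μ d = 4.740 × 0.5291 × 106.5 = 267.09 km/s.
v = √(v_r² + v_t²) = √(544.2² + 267.09²) = √367491 = 606.21 km/s.

606.2 km/s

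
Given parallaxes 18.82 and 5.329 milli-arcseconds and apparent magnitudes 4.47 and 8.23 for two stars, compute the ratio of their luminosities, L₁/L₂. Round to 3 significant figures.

L₁/L₂ = 2.56

d₁ = 1/p₁ = 1/0.01882″ = 53.135 pc; d₂ = 1/p₂ = 1/0.005329″ = 187.65 pc.
M₁ = m₁ − 5 log₁₀ d₁ + 5 = 4.47 − 8.6269 + 5 = 0.8431.
M₂ = 8.23 − 11.3667 + 5 = 1.8633.
L₁/L₂ = 10^(0.4(M₂ − M₁)) = 10^(0.4 × 1.0202) = 10^0.40808 = 2.5591.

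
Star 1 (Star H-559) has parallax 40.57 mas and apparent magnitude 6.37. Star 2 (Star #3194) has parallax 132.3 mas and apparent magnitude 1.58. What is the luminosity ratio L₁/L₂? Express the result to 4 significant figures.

L₁/L₂ = 0.1290

d₁ = 1/p₁ = 1/0.04057″ = 24.649 pc; d₂ = 1/p₂ = 1/0.1323″ = 7.5586 pc.
M₁ = m₁ − 5 log₁₀ d₁ + 5 = 6.37 − 6.9590 + 5 = 4.4110.
M₂ = 1.58 − 4.3922 + 5 = 2.1878.
L₁/L₂ = 10^(0.4(M₂ − M₁)) = 10^(0.4 × (-2.2232)) = 10^(-0.88928) = 0.12904.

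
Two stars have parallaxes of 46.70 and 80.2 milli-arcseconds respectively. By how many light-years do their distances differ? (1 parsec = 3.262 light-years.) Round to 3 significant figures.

d_A = 1/0.04670″ = 21.413 pc; d_B = 1/0.08020″ = 12.469 pc.
|d_B − d_A| = |12.469 − 21.413| = 8.944 pc = 8.944 × 3.262 ly = 29.175 ly.

29.2 ly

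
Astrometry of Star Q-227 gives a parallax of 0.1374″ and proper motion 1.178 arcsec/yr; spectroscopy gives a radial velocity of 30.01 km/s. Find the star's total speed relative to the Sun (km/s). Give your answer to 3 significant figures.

50.5 km/s

d = 1/p = 1/0.1374″ = 7.278 pc.
v_t = 4.740 μ d = 4.740 × 1.178 × 7.278 = 40.638 km/s.
v = √(v_r² + v_t²) = √(30.01² + 40.638²) = √2552.05 = 50.518 km/s.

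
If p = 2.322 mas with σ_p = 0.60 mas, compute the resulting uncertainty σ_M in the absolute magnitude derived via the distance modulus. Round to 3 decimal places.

M = m − 5 log₁₀ d + 5 = m + 5 log₁₀ p + 5, so ∂M/∂p = 5/(p ln 10).
σ_M = (5/ln 10) · (σ_p/p) = 2.1715 × 0.60/2.322 = 2.1715 × 0.2584 = 0.56112.

σ_M = 0.561 mag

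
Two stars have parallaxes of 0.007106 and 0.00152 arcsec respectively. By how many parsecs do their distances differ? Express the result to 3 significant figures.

d_A = 1/0.007106″ = 140.73 pc; d_B = 1/0.001520″ = 657.89 pc.
|d_B − d_A| = |657.89 − 140.73| = 517.16 pc.

517 pc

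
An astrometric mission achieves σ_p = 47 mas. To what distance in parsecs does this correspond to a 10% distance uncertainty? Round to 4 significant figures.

σ_d/d = σ_p/p, so the condition is σ_p/p ≤ 0.10, i.e. p ≥ σ_p/0.10.
p_min = 47/0.10 = 470 mas = 0.47 arcsec.
d_max = 1/p_min = 1/0.47 = 2.1277 pc.

2.128 pc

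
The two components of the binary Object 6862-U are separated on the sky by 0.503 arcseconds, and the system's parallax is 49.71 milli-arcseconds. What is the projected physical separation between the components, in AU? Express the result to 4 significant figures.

d = 1/p = 1/0.04971″ = 20.117 pc.
At distance d (pc), an angle of θ arcsec spans θ·d AU: s = 0.503 × 20.117 = 10.119 AU.

10.12 AU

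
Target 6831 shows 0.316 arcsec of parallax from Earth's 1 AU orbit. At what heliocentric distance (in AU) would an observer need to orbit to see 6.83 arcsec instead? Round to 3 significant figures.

Parallax scales linearly with baseline: p ∝ B, so B = p_target / p_Earth × 1 AU.
B = 6.83 / 0.316 = 21.614 AU.

21.6 AU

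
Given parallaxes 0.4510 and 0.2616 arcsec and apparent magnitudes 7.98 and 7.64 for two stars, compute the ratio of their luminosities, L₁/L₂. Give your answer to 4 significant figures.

L₁/L₂ = 0.2460

d₁ = 1/p₁ = 1/0.4510″ = 2.2173 pc; d₂ = 1/p₂ = 1/0.2616″ = 3.8226 pc.
M₁ = m₁ − 5 log₁₀ d₁ + 5 = 7.98 − 1.7291 + 5 = 11.2509.
M₂ = 7.64 − 2.9118 + 5 = 9.7282.
L₁/L₂ = 10^(0.4(M₂ − M₁)) = 10^(0.4 × (-1.5227)) = 10^(-0.60908) = 0.24599.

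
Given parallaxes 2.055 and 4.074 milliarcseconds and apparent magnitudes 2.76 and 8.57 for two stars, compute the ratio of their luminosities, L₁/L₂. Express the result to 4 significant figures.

d₁ = 1/p₁ = 1/0.002055″ = 486.62 pc; d₂ = 1/p₂ = 1/0.004074″ = 245.46 pc.
M₁ = m₁ − 5 log₁₀ d₁ + 5 = 2.76 − 13.4359 + 5 = -5.6759.
M₂ = 8.57 − 11.9499 + 5 = 1.6201.
L₁/L₂ = 10^(0.4(M₂ − M₁)) = 10^(0.4 × 7.2960) = 10^2.91840 = 828.71.

L₁/L₂ = 828.7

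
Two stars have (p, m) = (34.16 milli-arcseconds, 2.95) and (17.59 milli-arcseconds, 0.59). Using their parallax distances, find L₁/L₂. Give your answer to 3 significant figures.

L₁/L₂ = 0.0302

d₁ = 1/p₁ = 1/0.03416″ = 29.274 pc; d₂ = 1/p₂ = 1/0.01759″ = 56.85 pc.
M₁ = m₁ − 5 log₁₀ d₁ + 5 = 2.95 − 7.3324 + 5 = 0.6176.
M₂ = 0.59 − 8.7737 + 5 = -3.1837.
L₁/L₂ = 10^(0.4(M₂ − M₁)) = 10^(0.4 × (-3.8013)) = 10^(-1.52052) = 0.030163.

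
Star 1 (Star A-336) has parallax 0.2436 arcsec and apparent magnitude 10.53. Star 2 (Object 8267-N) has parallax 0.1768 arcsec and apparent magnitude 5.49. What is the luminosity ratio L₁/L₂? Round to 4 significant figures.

d₁ = 1/p₁ = 1/0.2436″ = 4.1051 pc; d₂ = 1/p₂ = 1/0.1768″ = 5.6561 pc.
M₁ = m₁ − 5 log₁₀ d₁ + 5 = 10.53 − 3.0666 + 5 = 12.4634.
M₂ = 5.49 − 3.7626 + 5 = 6.7274.
L₁/L₂ = 10^(0.4(M₂ − M₁)) = 10^(0.4 × (-5.7360)) = 10^(-2.29440) = 0.0050769.

L₁/L₂ = 0.005077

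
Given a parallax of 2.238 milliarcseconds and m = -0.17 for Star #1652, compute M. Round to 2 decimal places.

d = 1/p = 1/0.002238″ = 446.83 pc.
m − M = 5 log₁₀(446.83) − 5 = 13.2507 − 5 = 8.2507.
M = m − (m − M) = -0.17 − 8.2507 = -8.42.

M = -8.42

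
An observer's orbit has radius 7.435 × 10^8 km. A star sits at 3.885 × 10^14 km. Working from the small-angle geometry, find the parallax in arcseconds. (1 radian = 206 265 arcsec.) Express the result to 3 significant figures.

0.395 arcsec

θ ≈ B/d = (7.435 × 10^8) / (3.885 × 10^14) = 1.9138 × 10^-6 rad.
In arcseconds: 1.9138 × 10^-6 × 206265 = 0.39475″.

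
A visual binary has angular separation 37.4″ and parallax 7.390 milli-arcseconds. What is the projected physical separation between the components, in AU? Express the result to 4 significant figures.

d = 1/p = 1/0.007390″ = 135.32 pc.
At distance d (pc), an angle of θ arcsec spans θ·d AU: s = 37.4 × 135.32 = 5061 AU.

5061 AU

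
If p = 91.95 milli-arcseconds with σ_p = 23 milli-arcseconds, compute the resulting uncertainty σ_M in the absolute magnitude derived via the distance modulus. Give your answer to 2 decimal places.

M = m − 5 log₁₀ d + 5 = m + 5 log₁₀ p + 5, so ∂M/∂p = 5/(p ln 10).
σ_M = (5/ln 10) · (σ_p/p) = 2.1715 × 23/91.95 = 2.1715 × 0.25014 = 0.54318.

σ_M = 0.54 mag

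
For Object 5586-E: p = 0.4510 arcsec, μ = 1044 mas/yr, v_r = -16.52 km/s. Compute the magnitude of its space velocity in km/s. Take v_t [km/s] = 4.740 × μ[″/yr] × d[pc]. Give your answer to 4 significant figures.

d = 1/p = 1/0.4510″ = 2.2173 pc.
μ = 1044 mas/yr = 1.044 ″/yr.
v_t = 4.740 μ d = 4.740 × 1.044 × 2.2173 = 10.972 km/s.
v = √(v_r² + v_t²) = √((-16.52)² + 10.972²) = √393.295 = 19.832 km/s.

19.83 km/s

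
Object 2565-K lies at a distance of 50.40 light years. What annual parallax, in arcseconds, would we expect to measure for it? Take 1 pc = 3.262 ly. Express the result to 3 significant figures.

d = 50.40 ly ÷ 3.262 = 15.451 pc.
p = 1/d = 1/15.451 = 0.064721 arcsec.

0.0647 arcsec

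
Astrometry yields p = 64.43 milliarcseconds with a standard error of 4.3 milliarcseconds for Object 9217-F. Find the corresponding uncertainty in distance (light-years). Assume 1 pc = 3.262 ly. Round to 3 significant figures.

3.38 ly

d = 1/p, so σ_d = σ_p / p².
σ_d = 0.00430 / (0.06443)² = 0.00430 / 0.0041512 = 1.0358 pc = 1.0358 × 3.262 ly = 3.3788 ly.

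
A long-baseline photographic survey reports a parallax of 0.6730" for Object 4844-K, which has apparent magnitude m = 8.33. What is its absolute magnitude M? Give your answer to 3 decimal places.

d = 1/p = 1/0.6730″ = 1.4859 pc.
m − M = 5 log₁₀(1.4859) − 5 = 0.8599 − 5 = -4.1401.
M = m − (m − M) = 8.33 − (-4.1401) = 12.470.

M = 12.470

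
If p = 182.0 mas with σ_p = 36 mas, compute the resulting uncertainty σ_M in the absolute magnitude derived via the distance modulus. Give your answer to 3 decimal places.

M = m − 5 log₁₀ d + 5 = m + 5 log₁₀ p + 5, so ∂M/∂p = 5/(p ln 10).
σ_M = (5/ln 10) · (σ_p/p) = 2.1715 × 36/182.0 = 2.1715 × 0.1978 = 0.42952.

σ_M = 0.430 mag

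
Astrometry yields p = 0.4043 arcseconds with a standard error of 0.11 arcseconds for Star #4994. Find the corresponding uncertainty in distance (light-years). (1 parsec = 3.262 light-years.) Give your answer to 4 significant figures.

d = 1/p, so σ_d = σ_p / p².
σ_d = 0.110 / (0.4043)² = 0.110 / 0.16346 = 0.67295 pc = 0.67295 × 3.262 ly = 2.1952 ly.

2.195 ly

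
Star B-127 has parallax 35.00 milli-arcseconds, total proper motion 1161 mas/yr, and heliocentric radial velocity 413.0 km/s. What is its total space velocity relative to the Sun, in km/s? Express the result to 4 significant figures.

d = 1/p = 1/0.03500″ = 28.571 pc.
μ = 1161 mas/yr = 1.161 ″/yr.
v_t = 4.740 μ d = 4.740 × 1.161 × 28.571 = 157.23 km/s.
v = √(v_r² + v_t²) = √(413.0² + 157.23²) = √195290 = 441.92 km/s.

441.9 km/s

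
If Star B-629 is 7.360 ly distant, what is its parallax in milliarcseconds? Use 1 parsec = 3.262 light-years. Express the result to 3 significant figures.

443 mas

d = 7.360 ly ÷ 3.262 = 2.2563 pc.
p = 1/d = 1/2.2563 = 0.4432 arcsec.
= 0.4432 × 1000 = 443.2 mas.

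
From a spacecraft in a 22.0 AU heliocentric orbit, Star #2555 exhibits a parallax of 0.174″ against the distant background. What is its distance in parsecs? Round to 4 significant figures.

With baseline B (in AU) and parallax p (in arcsec), d = B/p parsecs.
d = 22.0 / 0.174 = 126.44 pc.

126.4 pc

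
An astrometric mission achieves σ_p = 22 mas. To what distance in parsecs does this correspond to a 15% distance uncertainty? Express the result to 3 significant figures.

σ_d/d = σ_p/p, so the condition is σ_p/p ≤ 0.15, i.e. p ≥ σ_p/0.15.
p_min = 22/0.15 = 146.67 mas = 0.14667 arcsec.
d_max = 1/p_min = 1/0.14667 = 6.818 pc.

6.82 pc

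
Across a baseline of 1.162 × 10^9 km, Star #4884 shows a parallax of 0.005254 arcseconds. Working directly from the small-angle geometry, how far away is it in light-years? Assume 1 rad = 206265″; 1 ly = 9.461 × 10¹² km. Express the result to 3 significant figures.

4820 ly

θ = 0.005254″ = 0.005254/206265 = 2.5472 × 10^-8 rad.
d = B/θ = (1.162 × 10^9) / (2.5472 × 10^-8) = 4.5619 × 10^16 km = (4.5619 × 10^16) / (9.461 × 10^12) ly = 4821.8 ly.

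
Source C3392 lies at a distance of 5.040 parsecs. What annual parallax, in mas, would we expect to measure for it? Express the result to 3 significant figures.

p = 1/d = 1/5.04 = 0.19841 arcsec.
= 0.19841 × 1000 = 198.41 mas.

198 mas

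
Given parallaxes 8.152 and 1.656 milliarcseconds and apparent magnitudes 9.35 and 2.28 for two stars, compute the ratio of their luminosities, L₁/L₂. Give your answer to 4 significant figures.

L₁/L₂ = 6.132 × 10^-5

d₁ = 1/p₁ = 1/0.008152″ = 122.67 pc; d₂ = 1/p₂ = 1/0.001656″ = 603.86 pc.
M₁ = m₁ − 5 log₁₀ d₁ + 5 = 9.35 − 10.4437 + 5 = 3.9063.
M₂ = 2.28 − 13.9047 + 5 = -6.6247.
L₁/L₂ = 10^(0.4(M₂ − M₁)) = 10^(0.4 × (-10.5310)) = 10^(-4.21240) = 0.00006132.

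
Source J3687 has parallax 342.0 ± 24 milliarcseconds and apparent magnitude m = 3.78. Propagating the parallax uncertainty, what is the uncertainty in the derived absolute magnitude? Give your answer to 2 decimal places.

σ_M = 0.15 mag

M = m − 5 log₁₀ d + 5 = m + 5 log₁₀ p + 5, so ∂M/∂p = 5/(p ln 10).
σ_M = (5/ln 10) · (σ_p/p) = 2.1715 × 24/342.0 = 2.1715 × 0.070175 = 0.15239.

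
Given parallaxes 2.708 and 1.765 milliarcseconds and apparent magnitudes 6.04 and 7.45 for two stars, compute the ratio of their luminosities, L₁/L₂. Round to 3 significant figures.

L₁/L₂ = 1.56

d₁ = 1/p₁ = 1/0.002708″ = 369.28 pc; d₂ = 1/p₂ = 1/0.001765″ = 566.57 pc.
M₁ = m₁ − 5 log₁₀ d₁ + 5 = 6.04 − 12.8368 + 5 = -1.7968.
M₂ = 7.45 − 13.7663 + 5 = -1.3163.
L₁/L₂ = 10^(0.4(M₂ − M₁)) = 10^(0.4 × 0.4805) = 10^0.19220 = 1.5567.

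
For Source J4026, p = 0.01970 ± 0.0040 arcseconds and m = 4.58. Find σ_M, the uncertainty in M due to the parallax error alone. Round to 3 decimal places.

σ_M = 0.441 mag

M = m − 5 log₁₀ d + 5 = m + 5 log₁₀ p + 5, so ∂M/∂p = 5/(p ln 10).
σ_M = (5/ln 10) · (σ_p/p) = 2.1715 × 0.0040/0.01970 = 2.1715 × 0.20305 = 0.44092.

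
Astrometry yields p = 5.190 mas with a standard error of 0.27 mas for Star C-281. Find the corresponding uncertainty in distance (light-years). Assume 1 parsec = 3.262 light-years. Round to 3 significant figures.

32.7 ly

d = 1/p, so σ_d = σ_p / p².
σ_d = 0.000270 / (0.005190)² = 0.000270 / 0.000026936 = 10.024 pc = 10.024 × 3.262 ly = 32.698 ly.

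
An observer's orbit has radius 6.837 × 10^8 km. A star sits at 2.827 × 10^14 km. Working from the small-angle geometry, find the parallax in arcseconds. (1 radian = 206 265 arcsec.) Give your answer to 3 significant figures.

θ ≈ B/d = (6.837 × 10^8) / (2.827 × 10^14) = 2.4185 × 10^-6 rad.
In arcseconds: 2.4185 × 10^-6 × 206265 = 0.49885″.

0.499 arcsec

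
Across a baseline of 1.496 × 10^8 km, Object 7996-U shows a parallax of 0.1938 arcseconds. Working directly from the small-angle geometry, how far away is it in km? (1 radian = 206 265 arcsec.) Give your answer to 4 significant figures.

1.592 × 10^14 km

θ = 0.1938″ = 0.1938/206265 = 9.3957 × 10^-7 rad.
d = B/θ = (1.496 × 10^8) / (9.3957 × 10^-7) = 1.5922 × 10^14 km.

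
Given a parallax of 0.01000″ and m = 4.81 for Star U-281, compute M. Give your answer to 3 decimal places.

M = -0.190

d = 1/p = 1/0.01000″ = 100 pc.
m − M = 5 log₁₀(100) − 5 = 10.0000 − 5 = 5.0000.
M = m − (m − M) = 4.81 − 5.0000 = -0.190.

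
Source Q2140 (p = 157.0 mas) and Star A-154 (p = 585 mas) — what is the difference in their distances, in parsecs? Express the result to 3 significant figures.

d_A = 1/0.1570″ = 6.3694 pc; d_B = 1/0.5850″ = 1.7094 pc.
|d_B − d_A| = |1.7094 − 6.3694| = 4.66 pc.

4.66 pc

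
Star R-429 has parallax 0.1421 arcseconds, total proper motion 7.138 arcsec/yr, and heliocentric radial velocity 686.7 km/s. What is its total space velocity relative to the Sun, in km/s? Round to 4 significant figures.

726.8 km/s

d = 1/p = 1/0.1421″ = 7.0373 pc.
v_t = 4.740 μ d = 4.740 × 7.138 × 7.0373 = 238.1 km/s.
v = √(v_r² + v_t²) = √(686.7² + 238.1²) = √528249 = 726.81 km/s.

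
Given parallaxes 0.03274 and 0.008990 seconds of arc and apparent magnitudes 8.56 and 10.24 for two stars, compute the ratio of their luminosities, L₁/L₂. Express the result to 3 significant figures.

L₁/L₂ = 0.354

d₁ = 1/p₁ = 1/0.03274″ = 30.544 pc; d₂ = 1/p₂ = 1/0.008990″ = 111.23 pc.
M₁ = m₁ − 5 log₁₀ d₁ + 5 = 8.56 − 7.4246 + 5 = 6.1354.
M₂ = 10.24 − 10.2311 + 5 = 5.0089.
L₁/L₂ = 10^(0.4(M₂ − M₁)) = 10^(0.4 × (-1.1265)) = 10^(-0.45060) = 0.35432.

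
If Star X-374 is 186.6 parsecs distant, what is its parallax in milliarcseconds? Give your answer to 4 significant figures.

p = 1/d = 1/186.6 = 0.0053591 arcsec.
= 0.0053591 × 1000 = 5.3591 mas.

5.359 mas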